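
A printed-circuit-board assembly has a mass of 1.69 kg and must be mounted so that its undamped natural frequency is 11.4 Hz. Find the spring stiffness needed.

ω_n = 2πf_n = 2π × 11.4 = 71.63 rad/s.
k = m·ω_n² = 1.69 × 71.63² = 1.69 × 5131 = 8671 N/m.

8670 N/m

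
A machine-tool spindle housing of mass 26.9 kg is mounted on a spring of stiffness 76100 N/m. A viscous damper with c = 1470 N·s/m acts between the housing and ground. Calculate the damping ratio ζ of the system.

ω_n = √(k/m) = √(76100/26.9) = 53.19 rad/s.
Critical damping c_c = 2√(k·m) = 2√(76100 × 26.9) = 2862 N·s/m, so ζ = c/c_c = 1470/2862 = 0.5137.

0.514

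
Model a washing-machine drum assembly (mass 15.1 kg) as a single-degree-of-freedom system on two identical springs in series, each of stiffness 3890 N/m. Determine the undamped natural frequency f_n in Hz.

1.81 Hz

Series springs: 1/k_eq = 2/3890, so k_eq = 3890/2 = 1945 N/m.
ω_n = √(k_eq/m) = √(1945/15.1) = √128.8 = 11.35 rad/s.
f_n = ω_n/(2π) = 11.35/6.283 = 1.806 Hz.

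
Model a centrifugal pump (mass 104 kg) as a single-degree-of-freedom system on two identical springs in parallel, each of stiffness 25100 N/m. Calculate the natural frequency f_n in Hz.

3.50 Hz

Parallel springs add: k_eq = 2 × 25100 = 50200 N/m.
ω_n = √(k_eq/m) = √(50200/104) = √482.7 = 21.97 rad/s.
f_n = ω_n/(2π) = 21.97/6.283 = 3.497 Hz.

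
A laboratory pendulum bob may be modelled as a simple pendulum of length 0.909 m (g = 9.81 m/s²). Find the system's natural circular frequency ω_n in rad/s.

3.29 rad/s

For a simple pendulum ω_n = √(g/L) = √(9.81/0.909) = √10.79 = 3.285 rad/s.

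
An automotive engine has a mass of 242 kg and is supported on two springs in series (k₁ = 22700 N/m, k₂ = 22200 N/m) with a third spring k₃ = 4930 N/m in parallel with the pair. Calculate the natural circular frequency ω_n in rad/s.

8.17 rad/s

Series pair: k_s = k₁k₂/(k₁+k₂) = (22700)(22200)/(22700 + 22200) = 11220 N/m. In parallel with k₃: k_eq = 11220 + 4930 = 16150 N/m.
ω_n = √(k_eq/m) = √(16150/242) = √66.75 = 8.170 rad/s.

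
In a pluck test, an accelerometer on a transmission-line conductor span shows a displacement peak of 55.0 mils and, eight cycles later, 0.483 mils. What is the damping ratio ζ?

Logarithmic decrement δ = (1/n)·ln(x₀/x_n) = (1/8)·ln(55.0/0.483) = (1/8)·ln(113.9) = 0.5919.
ζ = δ/√(4π² + δ²) = 0.5919/√(39.48 + 0.350) = 0.5919/6.311 = 0.09379.

0.0938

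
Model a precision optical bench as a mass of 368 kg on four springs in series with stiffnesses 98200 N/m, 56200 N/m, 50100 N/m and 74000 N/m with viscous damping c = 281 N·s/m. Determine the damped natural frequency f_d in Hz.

Series springs: 1/k_eq = 1/98200 + 1/56200 + 1/50100 + 1/74000 = 6.145×10^-5, so k_eq = 16270 N/m.
ω_n = √(k_eq/m) = √(16270/368) = 6.650 rad/s.
Critical damping c_c = 2√(k_eq·m) = 2√(16270 × 368) = 4894 N·s/m, so ζ = c/c_c = 281/4894 = 0.05741.
ω_d = ω_n√(1 − ζ²) = 6.650 × √(1 − 0.00330) = 6.639 rad/s.
f_d = ω_d/(2π) = 1.057 Hz.

1.06 Hz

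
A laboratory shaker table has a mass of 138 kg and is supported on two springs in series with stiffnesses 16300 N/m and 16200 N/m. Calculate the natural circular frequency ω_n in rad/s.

Series springs: 1/k_eq = 1/16300 + 1/16200 = 0.0001231, so k_eq = 8125 N/m.
ω_n = √(k_eq/m) = √(8125/138) = √58.88 = 7.673 rad/s.

7.67 rad/s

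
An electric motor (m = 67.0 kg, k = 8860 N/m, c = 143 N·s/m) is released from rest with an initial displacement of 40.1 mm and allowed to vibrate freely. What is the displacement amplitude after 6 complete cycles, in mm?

ζ = c/(2√(km)) = 143/(2√(8860 × 67.0)) = 143/1541 = 0.09280.
Logarithmic decrement δ = 2πζ/√(1 − ζ²) = 2π × 0.09280/√(1 − 0.00861) = 0.5856.
After n cycles, x_n/x₀ = e^(−nδ), so x_6 = 40.1 × e^(−6 × 0.5856) = 40.1 × 0.02979 = 1.194 mm.

1.19 mm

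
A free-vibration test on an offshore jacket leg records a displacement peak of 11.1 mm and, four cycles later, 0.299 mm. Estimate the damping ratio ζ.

Logarithmic decrement δ = (1/n)·ln(x₀/x_n) = (1/4)·ln(11.1/0.299) = (1/4)·ln(37.12) = 0.9036.
ζ = δ/√(4π² + δ²) = 0.9036/√(39.48 + 0.816) = 0.9036/6.348 = 0.1423.

0.142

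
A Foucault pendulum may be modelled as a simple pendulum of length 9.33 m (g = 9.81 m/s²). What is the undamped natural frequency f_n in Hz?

0.163 Hz

For a simple pendulum ω_n = √(g/L) = √(9.81/9.33) = √1.051 = 1.025 rad/s.
f_n = ω_n/(2π) = 1.025/6.283 = 0.1632 Hz.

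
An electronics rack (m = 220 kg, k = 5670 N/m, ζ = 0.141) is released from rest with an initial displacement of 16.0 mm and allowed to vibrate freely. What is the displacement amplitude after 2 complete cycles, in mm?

Logarithmic decrement δ = 2πζ/√(1 − ζ²) = 2π × 0.1410/√(1 − 0.0199) = 0.8949.
After n cycles, x_n/x₀ = e^(−nδ), so x_2 = 16.0 × e^(−2 × 0.8949) = 16.0 × 0.1670 = 2.672 mm.

2.67 mm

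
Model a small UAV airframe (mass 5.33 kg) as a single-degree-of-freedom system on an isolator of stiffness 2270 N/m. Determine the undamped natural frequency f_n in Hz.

3.28 Hz

ω_n = √(k/m) = √(2270/5.33) = √425.9 = 20.64 rad/s.
f_n = ω_n/(2π) = 20.64/6.283 = 3.285 Hz.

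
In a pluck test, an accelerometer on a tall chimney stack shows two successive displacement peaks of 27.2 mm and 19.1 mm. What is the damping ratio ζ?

0.0562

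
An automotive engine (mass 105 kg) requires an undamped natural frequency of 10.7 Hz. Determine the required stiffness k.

475000 N/m

ω_n = 2πf_n = 2π × 10.7 = 67.23 rad/s.
k = m·ω_n² = 105 × 67.23² = 105 × 4520 = 474600 N/m.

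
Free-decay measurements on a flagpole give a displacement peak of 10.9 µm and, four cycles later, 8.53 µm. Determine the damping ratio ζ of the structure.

0.00975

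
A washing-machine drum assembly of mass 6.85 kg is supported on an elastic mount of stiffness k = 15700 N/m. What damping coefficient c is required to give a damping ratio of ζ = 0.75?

492 N·s/m

c_c = 2√(k·m) = 2√(15700 × 6.85) = 655.9 N·s/m.
c = ζ·c_c = 0.75 × 655.9 = 491.9 N·s/m.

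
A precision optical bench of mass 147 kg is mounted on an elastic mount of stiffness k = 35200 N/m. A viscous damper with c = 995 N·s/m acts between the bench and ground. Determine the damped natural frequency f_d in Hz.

2.40 Hz

ω_n = √(k/m) = √(35200/147) = 15.47 rad/s.
Critical damping c_c = 2√(k·m) = 2√(35200 × 147) = 4549 N·s/m, so ζ = c/c_c = 995/4549 = 0.2187.
ω_d = ω_n√(1 − ζ²) = 15.47 × √(1 − 0.0478) = 15.10 rad/s.
f_d = ω_d/(2π) = 2.403 Hz.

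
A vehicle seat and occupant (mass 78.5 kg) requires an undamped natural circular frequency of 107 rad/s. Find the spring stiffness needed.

k = m·ω_n² = 78.5 × 107.0² = 78.5 × 11450 = 898700 N/m.

899000 N/m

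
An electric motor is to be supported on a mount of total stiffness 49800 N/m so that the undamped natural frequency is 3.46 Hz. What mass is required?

105 kg

ω_n = 2πf_n = 2π × 3.46 = 21.74 rad/s.
m = k/ω_n² = 49800/21.74² = 49800/472.6 = 105.4 kg.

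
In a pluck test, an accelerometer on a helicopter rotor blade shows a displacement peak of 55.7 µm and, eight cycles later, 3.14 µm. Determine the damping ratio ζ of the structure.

Logarithmic decrement δ = (1/n)·ln(x₀/x_n) = (1/8)·ln(55.7/3.14) = (1/8)·ln(17.74) = 0.3595.
ζ = δ/√(4π² + δ²) = 0.3595/√(39.48 + 0.129) = 0.3595/6.293 = 0.05712.

0.0571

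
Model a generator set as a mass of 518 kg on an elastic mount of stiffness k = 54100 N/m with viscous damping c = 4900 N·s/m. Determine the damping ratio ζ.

0.463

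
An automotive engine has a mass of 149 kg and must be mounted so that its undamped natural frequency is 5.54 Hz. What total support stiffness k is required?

ω_n = 2πf_n = 2π × 5.54 = 34.81 rad/s.
k = m·ω_n² = 149 × 34.81² = 149 × 1212 = 180500 N/m.

181000 N/m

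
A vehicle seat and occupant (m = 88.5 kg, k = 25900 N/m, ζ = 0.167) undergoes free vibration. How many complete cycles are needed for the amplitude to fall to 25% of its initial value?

2 cycles

Logarithmic decrement δ = 2πζ/√(1 − ζ²) = 2π × 0.1670/√(1 − 0.0279) = 1.064.
x_n/x₀ = e^(−nδ) ≤ 0.25; take ln: n ≥ ln(1/0.25)/δ = 1.386/1.064 = 1.303.
So 2 complete cycles are required.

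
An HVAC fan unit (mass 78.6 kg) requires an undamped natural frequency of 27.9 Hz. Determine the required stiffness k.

ω_n = 2πf_n = 2π × 27.9 = 175.3 rad/s.
k = m·ω_n² = 78.6 × 175.3² = 78.6 × 30730 = 2415000 N/m.

2420000 N/m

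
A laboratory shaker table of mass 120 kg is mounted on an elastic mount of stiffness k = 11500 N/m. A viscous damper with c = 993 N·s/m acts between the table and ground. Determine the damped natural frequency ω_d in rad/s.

ω_n = √(k/m) = √(11500/120) = 9.789 rad/s.
Critical damping c_c = 2√(k·m) = 2√(11500 × 120) = 2349 N·s/m, so ζ = c/c_c = 993/2349 = 0.4226.
ω_d = ω_n√(1 − ζ²) = 9.789 × √(1 − 0.179) = 8.872 rad/s.

8.87 rad/s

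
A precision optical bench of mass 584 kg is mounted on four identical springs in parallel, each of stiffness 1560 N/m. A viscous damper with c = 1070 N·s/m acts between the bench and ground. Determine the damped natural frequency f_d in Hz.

0.499 Hz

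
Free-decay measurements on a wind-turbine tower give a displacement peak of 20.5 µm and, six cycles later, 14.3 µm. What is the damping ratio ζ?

0.00955

Logarithmic decrement δ = (1/n)·ln(x₀/x_n) = (1/6)·ln(20.5/14.3) = (1/6)·ln(1.434) = 0.06003.
ζ = δ/√(4π² + δ²) = 0.06003/√(39.48 + 0.00360) = 0.06003/6.283 = 0.009553.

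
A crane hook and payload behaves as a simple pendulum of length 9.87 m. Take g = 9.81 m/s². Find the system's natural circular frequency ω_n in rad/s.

For a simple pendulum ω_n = √(g/L) = √(9.81/9.87) = √0.9939 = 0.9970 rad/s.

0.997 rad/s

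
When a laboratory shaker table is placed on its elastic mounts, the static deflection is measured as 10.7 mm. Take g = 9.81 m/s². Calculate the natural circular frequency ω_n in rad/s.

30.3 rad/s

ω_n = √(g/δ_st) = √(9.81/0.0107) = √916.8 = 30.28 rad/s.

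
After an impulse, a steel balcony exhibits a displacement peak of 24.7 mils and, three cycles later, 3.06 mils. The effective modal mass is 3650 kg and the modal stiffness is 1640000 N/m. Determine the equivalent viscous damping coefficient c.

17000 N·s/m

Logarithmic decrement δ = (1/n)·ln(x₀/x_n) = (1/3)·ln(24.7/3.06) = (1/3)·ln(8.072) = 0.6961.
ζ = δ/√(4π² + δ²) = 0.6961/√(39.48 + 0.485) = 0.6961/6.322 = 0.1101.
c = ζ · 2√(km) = 0.1101 × 2√(1640000 × 3650) = 0.1101 × 154700 = 17040 N·s/m.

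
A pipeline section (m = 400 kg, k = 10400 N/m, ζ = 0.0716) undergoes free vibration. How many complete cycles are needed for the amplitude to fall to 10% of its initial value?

6 cycles

Logarithmic decrement δ = 2πζ/√(1 − ζ²) = 2π × 0.07160/√(1 − 0.00513) = 0.4510.
x_n/x₀ = e^(−nδ) ≤ 0.1; take ln: n ≥ ln(1/0.1)/δ = 2.303/0.4510 = 5.105.
So 6 complete cycles are required.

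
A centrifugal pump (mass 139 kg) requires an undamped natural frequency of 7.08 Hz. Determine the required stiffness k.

ω_n = 2πf_n = 2π × 7.08 = 44.48 rad/s.
k = m·ω_n² = 139 × 44.48² = 139 × 1979 = 275100 N/m.

275000 N/m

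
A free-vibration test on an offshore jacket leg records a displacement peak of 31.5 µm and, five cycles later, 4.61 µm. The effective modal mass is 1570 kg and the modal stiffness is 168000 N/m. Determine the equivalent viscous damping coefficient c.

Logarithmic decrement δ = (1/n)·ln(x₀/x_n) = (1/5)·ln(31.5/4.61) = (1/5)·ln(6.833) = 0.3844.
ζ = δ/√(4π² + δ²) = 0.3844/√(39.48 + 0.148) = 0.3844/6.295 = 0.06106.
c = ζ · 2√(km) = 0.06106 × 2√(168000 × 1570) = 0.06106 × 32480 = 1983 N·s/m.

1980 N·s/m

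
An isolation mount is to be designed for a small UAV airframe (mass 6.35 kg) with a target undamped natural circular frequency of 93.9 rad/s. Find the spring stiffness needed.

56000 N/m

k = m·ω_n² = 6.35 × 93.90² = 6.35 × 8817 = 55990 N/m.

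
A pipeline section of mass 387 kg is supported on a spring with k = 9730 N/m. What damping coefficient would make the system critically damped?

c_c = 2√(k·m) = 2√(9730 × 387) = 2 × 1940 = 3881 N·s/m.

3880 N·s/m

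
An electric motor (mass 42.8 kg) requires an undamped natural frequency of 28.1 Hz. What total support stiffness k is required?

ω_n = 2πf_n = 2π × 28.1 = 176.6 rad/s.
k = m·ω_n² = 42.8 × 176.6² = 42.8 × 31170 = 1334000 N/m.

1330000 N/m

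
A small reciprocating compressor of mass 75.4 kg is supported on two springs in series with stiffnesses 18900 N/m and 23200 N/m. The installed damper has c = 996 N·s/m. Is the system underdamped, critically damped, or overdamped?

underdamped

Series springs: 1/k_eq = 1/18900 + 1/23200 = 9.601×10^-5, so k_eq = 10420 N/m.
c_c = 2√(k_eq·m) = 1772 N·s/m; ζ = c/c_c = 996/1772 = 0.562.
Since ζ < 1 the system is underdamped.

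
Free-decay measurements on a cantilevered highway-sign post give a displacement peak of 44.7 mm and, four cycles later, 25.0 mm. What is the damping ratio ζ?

Logarithmic decrement δ = (1/n)·ln(x₀/x_n) = (1/4)·ln(44.7/25.0) = (1/4)·ln(1.788) = 0.1453.
ζ = δ/√(4π² + δ²) = 0.1453/√(39.48 + 0.0211) = 0.1453/6.285 = 0.02311.

0.0231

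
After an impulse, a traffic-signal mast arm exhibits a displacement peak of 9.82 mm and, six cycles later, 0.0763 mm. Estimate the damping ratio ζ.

Logarithmic decrement δ = (1/n)·ln(x₀/x_n) = (1/6)·ln(9.82/0.0763) = (1/6)·ln(128.7) = 0.8096.
ζ = δ/√(4π² + δ²) = 0.8096/√(39.48 + 0.655) = 0.8096/6.335 = 0.1278.

0.128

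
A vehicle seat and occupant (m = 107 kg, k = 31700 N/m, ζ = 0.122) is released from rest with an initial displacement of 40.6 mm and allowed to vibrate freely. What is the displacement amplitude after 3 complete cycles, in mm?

Logarithmic decrement δ = 2πζ/√(1 − ζ²) = 2π × 0.1220/√(1 − 0.0149) = 0.7723.
After n cycles, x_n/x₀ = e^(−nδ), so x_3 = 40.6 × e^(−3 × 0.7723) = 40.6 × 0.09857 = 4.002 mm.

4.00 mm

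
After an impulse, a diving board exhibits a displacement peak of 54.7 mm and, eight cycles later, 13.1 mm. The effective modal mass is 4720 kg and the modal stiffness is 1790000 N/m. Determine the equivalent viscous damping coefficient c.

5230 N·s/m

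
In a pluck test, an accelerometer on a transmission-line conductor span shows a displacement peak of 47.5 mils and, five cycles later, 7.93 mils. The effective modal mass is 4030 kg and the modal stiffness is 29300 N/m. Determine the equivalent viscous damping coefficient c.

1240 N·s/m

Logarithmic decrement δ = (1/n)·ln(x₀/x_n) = (1/5)·ln(47.5/7.93) = (1/5)·ln(5.990) = 0.3580.
ζ = δ/√(4π² + δ²) = 0.3580/√(39.48 + 0.128) = 0.3580/6.293 = 0.05689.
c = ζ · 2√(km) = 0.05689 × 2√(29300 × 4030) = 0.05689 × 21730 = 1236 N·s/m.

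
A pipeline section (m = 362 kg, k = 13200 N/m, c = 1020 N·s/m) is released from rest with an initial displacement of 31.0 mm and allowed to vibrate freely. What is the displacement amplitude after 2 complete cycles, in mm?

1.52 mm

ζ = c/(2√(km)) = 1020/(2√(13200 × 362)) = 1020/4372 = 0.2333.
Logarithmic decrement δ = 2πζ/√(1 − ζ²) = 2π × 0.2333/√(1 − 0.0544) = 1.508.
After n cycles, x_n/x₀ = e^(−nδ), so x_2 = 31.0 × e^(−2 × 1.508) = 31.0 × 0.04904 = 1.520 mm.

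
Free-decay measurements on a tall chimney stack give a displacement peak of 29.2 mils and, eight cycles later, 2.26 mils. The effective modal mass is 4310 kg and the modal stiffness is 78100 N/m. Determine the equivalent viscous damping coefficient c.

1870 N·s/m

Logarithmic decrement δ = (1/n)·ln(x₀/x_n) = (1/8)·ln(29.2/2.26) = (1/8)·ln(12.92) = 0.3199.
ζ = δ/√(4π² + δ²) = 0.3199/√(39.48 + 0.102) = 0.3199/6.291 = 0.05084.
c = ζ · 2√(km) = 0.05084 × 2√(78100 × 4310) = 0.05084 × 36690 = 1866 N·s/m.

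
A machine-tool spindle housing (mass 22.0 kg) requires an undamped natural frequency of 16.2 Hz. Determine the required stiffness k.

228000 N/m

ω_n = 2πf_n = 2π × 16.2 = 101.8 rad/s.
k = m·ω_n² = 22.0 × 101.8² = 22.0 × 10360 = 227900 N/m.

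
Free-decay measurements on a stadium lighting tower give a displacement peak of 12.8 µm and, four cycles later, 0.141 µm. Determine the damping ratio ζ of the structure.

Logarithmic decrement δ = (1/n)·ln(x₀/x_n) = (1/4)·ln(12.8/0.141) = (1/4)·ln(90.78) = 1.127.
ζ = δ/√(4π² + δ²) = 1.127/√(39.48 + 1.27) = 1.127/6.383 = 0.1766.

0.177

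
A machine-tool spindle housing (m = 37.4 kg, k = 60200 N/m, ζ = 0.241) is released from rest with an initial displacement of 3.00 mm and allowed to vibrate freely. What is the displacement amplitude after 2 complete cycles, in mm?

0.132 mm

Logarithmic decrement δ = 2πζ/√(1 − ζ²) = 2π × 0.2410/√(1 − 0.0581) = 1.560.
After n cycles, x_n/x₀ = e^(−nδ), so x_2 = 3.00 × e^(−2 × 1.560) = 3.00 × 0.04414 = 0.1324 mm.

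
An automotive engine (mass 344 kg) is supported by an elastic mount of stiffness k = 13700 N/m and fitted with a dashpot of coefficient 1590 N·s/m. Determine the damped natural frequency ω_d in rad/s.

ω_n = √(k/m) = √(13700/344) = 6.311 rad/s.
Critical damping c_c = 2√(k·m) = 2√(13700 × 344) = 4342 N·s/m, so ζ = c/c_c = 1590/4342 = 0.3662.
ω_d = ω_n√(1 − ζ²) = 6.311 × √(1 − 0.134) = 5.872 rad/s.

5.87 rad/s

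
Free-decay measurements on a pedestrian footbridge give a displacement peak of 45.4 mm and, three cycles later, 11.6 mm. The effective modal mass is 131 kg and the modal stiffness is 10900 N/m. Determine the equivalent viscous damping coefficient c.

173 N·s/m

Logarithmic decrement δ = (1/n)·ln(x₀/x_n) = (1/3)·ln(45.4/11.6) = (1/3)·ln(3.914) = 0.4548.
ζ = δ/√(4π² + δ²) = 0.4548/√(39.48 + 0.207) = 0.4548/6.300 = 0.07220.
c = ζ · 2√(km) = 0.07220 × 2√(10900 × 131) = 0.07220 × 2390 = 172.6 N·s/m.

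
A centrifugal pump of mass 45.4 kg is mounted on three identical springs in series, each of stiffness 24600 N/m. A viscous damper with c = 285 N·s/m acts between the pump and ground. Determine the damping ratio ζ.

Series springs: 1/k_eq = 3/24600, so k_eq = 24600/3 = 8200 N/m.
ω_n = √(k_eq/m) = √(8200/45.4) = 13.44 rad/s.
Critical damping c_c = 2√(k_eq·m) = 2√(8200 × 45.4) = 1220 N·s/m, so ζ = c/c_c = 285/1220 = 0.2336.

0.234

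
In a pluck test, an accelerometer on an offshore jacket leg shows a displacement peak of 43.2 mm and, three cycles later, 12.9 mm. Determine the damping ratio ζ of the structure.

0.0640

Logarithmic decrement δ = (1/n)·ln(x₀/x_n) = (1/3)·ln(43.2/12.9) = (1/3)·ln(3.349) = 0.4029.
ζ = δ/√(4π² + δ²) = 0.4029/√(39.48 + 0.162) = 0.4029/6.296 = 0.06399.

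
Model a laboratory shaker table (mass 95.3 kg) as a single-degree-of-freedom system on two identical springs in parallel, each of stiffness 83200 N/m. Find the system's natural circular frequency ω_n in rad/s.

41.8 rad/s

Parallel springs add: k_eq = 2 × 83200 = 166400 N/m.
ω_n = √(k_eq/m) = √(166400/95.3) = √1746 = 41.79 rad/s.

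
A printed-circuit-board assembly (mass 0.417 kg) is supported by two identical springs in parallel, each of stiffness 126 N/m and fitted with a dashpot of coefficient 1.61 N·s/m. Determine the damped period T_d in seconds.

0.256 s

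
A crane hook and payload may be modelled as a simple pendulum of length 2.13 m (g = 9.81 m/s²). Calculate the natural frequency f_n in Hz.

For a simple pendulum ω_n = √(g/L) = √(9.81/2.13) = √4.606 = 2.146 rad/s.
f_n = ω_n/(2π) = 2.146/6.283 = 0.3416 Hz.

0.342 Hz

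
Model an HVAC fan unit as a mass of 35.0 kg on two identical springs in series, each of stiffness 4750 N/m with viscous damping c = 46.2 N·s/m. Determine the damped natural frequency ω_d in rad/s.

8.21 rad/s

Series springs: 1/k_eq = 2/4750, so k_eq = 4750/2 = 2375 N/m.
ω_n = √(k_eq/m) = √(2375/35.0) = 8.238 rad/s.
Critical damping c_c = 2√(k_eq·m) = 2√(2375 × 35.0) = 576.6 N·s/m, so ζ = c/c_c = 46.2/576.6 = 0.08012.
ω_d = ω_n√(1 − ζ²) = 8.238 × √(1 − 0.00642) = 8.211 rad/s.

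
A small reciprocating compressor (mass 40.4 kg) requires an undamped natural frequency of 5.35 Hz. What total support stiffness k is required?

ω_n = 2πf_n = 2π × 5.35 = 33.62 rad/s.
k = m·ω_n² = 40.4 × 33.62² = 40.4 × 1130 = 45650 N/m.

45700 N/m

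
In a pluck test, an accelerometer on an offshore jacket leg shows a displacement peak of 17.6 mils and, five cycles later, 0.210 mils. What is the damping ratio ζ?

Logarithmic decrement δ = (1/n)·ln(x₀/x_n) = (1/5)·ln(17.6/0.210) = (1/5)·ln(83.81) = 0.8857.
ζ = δ/√(4π² + δ²) = 0.8857/√(39.48 + 0.784) = 0.8857/6.345 = 0.1396.

0.140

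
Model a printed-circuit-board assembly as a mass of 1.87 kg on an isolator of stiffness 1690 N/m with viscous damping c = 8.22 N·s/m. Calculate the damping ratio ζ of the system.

0.0731

ω_n = √(k/m) = √(1690/1.87) = 30.06 rad/s.
Critical damping c_c = 2√(k·m) = 2√(1690 × 1.87) = 112.4 N·s/m, so ζ = c/c_c = 8.22/112.4 = 0.07311.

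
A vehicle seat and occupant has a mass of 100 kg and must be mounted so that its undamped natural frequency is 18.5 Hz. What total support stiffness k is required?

1350000 N/m

ω_n = 2πf_n = 2π × 18.5 = 116.2 rad/s.
k = m·ω_n² = 100 × 116.2² = 100 × 13510 = 1351000 N/m.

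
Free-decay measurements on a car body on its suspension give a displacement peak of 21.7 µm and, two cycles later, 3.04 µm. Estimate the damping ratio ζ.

0.155

Logarithmic decrement δ = (1/n)·ln(x₀/x_n) = (1/2)·ln(21.7/3.04) = (1/2)·ln(7.138) = 0.9827.
ζ = δ/√(4π² + δ²) = 0.9827/√(39.48 + 0.966) = 0.9827/6.360 = 0.1545.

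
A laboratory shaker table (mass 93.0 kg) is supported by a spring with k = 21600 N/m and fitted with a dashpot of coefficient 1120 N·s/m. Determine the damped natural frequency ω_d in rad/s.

ω_n = √(k/m) = √(21600/93.0) = 15.24 rad/s.
Critical damping c_c = 2√(k·m) = 2√(21600 × 93.0) = 2835 N·s/m, so ζ = c/c_c = 1120/2835 = 0.3951.
ω_d = ω_n√(1 − ζ²) = 15.24 × √(1 − 0.156) = 14.00 rad/s.

14.0 rad/s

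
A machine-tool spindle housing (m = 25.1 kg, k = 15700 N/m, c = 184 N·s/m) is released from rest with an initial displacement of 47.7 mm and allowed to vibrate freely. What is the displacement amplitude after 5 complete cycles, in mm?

0.454 mm

ζ = c/(2√(km)) = 184/(2√(15700 × 25.1)) = 184/1255 = 0.1466.
Logarithmic decrement δ = 2πζ/√(1 − ζ²) = 2π × 0.1466/√(1 − 0.0215) = 0.9309.
After n cycles, x_n/x₀ = e^(−nδ), so x_5 = 47.7 × e^(−5 × 0.9309) = 47.7 × 0.009519 = 0.4541 mm.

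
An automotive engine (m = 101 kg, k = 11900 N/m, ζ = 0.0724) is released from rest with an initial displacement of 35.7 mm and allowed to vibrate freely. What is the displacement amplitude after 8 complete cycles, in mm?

0.929 mm

Logarithmic decrement δ = 2πζ/√(1 − ζ²) = 2π × 0.07240/√(1 − 0.00524) = 0.4561.
After n cycles, x_n/x₀ = e^(−nδ), so x_8 = 35.7 × e^(−8 × 0.4561) = 35.7 × 0.02602 = 0.9290 mm.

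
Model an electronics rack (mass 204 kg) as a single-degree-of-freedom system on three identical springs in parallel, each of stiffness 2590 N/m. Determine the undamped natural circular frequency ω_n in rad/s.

6.17 rad/s

Parallel springs add: k_eq = 3 × 2590 = 7770 N/m.
ω_n = √(k_eq/m) = √(7770/204) = √38.09 = 6.172 rad/s.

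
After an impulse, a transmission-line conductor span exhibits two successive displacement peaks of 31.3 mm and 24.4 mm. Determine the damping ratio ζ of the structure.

0.0396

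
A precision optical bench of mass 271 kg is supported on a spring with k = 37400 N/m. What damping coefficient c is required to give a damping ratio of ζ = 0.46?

2930 N·s/m

c_c = 2√(k·m) = 2√(37400 × 271) = 6367 N·s/m.
c = ζ·c_c = 0.46 × 6367 = 2929 N·s/m.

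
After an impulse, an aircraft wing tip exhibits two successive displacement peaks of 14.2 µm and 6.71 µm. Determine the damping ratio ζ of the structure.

0.118

Logarithmic decrement δ = (1/n)·ln(x₀/x_n) = (1/1)·ln(14.2/6.71) = (1/1)·ln(2.116) = 0.7496.
ζ = δ/√(4π² + δ²) = 0.7496/√(39.48 + 0.562) = 0.7496/6.328 = 0.1185.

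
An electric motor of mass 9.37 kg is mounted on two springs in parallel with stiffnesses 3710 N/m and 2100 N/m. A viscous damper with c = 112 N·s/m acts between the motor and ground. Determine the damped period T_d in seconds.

0.260 s

Parallel springs add: k_eq = 3710 + 2100 = 5810 N/m.
ω_n = √(k_eq/m) = √(5810/9.37) = 24.90 rad/s.
Critical damping c_c = 2√(k_eq·m) = 2√(5810 × 9.37) = 466.6 N·s/m, so ζ = c/c_c = 112/466.6 = 0.2400.
ω_d = ω_n√(1 − ζ²) = 24.90 × √(1 − 0.0576) = 24.17 rad/s.
T_d = 2π/ω_d = 0.2599 s.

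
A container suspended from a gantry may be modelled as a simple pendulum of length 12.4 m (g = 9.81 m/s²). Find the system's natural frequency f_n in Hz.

0.142 Hz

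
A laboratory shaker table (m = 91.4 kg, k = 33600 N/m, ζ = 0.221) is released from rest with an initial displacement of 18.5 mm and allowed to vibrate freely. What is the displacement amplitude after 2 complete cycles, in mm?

Logarithmic decrement δ = 2πζ/√(1 − ζ²) = 2π × 0.2210/√(1 − 0.0488) = 1.424.
After n cycles, x_n/x₀ = e^(−nδ), so x_2 = 18.5 × e^(−2 × 1.424) = 18.5 × 0.05798 = 1.073 mm.

1.07 mm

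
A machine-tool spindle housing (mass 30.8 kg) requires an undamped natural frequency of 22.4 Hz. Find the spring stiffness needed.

610000 N/m

ω_n = 2πf_n = 2π × 22.4 = 140.7 rad/s.
k = m·ω_n² = 30.8 × 140.7² = 30.8 × 19810 = 610100 N/m.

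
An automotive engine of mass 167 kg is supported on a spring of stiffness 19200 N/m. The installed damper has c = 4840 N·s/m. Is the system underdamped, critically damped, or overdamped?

c_c = 2√(k·m) = 3581 N·s/m; ζ = c/c_c = 4840/3581 = 1.35.
Since ζ > 1 the system is overdamped.

overdamped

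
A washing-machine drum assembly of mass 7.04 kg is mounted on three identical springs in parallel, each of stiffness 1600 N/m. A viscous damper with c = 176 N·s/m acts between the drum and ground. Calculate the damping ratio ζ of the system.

0.479

Parallel springs add: k_eq = 3 × 1600 = 4800 N/m.
ω_n = √(k_eq/m) = √(4800/7.04) = 26.11 rad/s.
Critical damping c_c = 2√(k_eq·m) = 2√(4800 × 7.04) = 367.7 N·s/m, so ζ = c/c_c = 176/367.7 = 0.4787.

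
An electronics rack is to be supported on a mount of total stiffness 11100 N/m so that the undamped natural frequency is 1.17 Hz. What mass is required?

205 kg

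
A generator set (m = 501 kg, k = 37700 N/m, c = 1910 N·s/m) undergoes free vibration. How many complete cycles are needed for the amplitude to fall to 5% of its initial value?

3 cycles

ζ = c/(2√(km)) = 1910/(2√(37700 × 501)) = 1910/8692 = 0.2197.
Logarithmic decrement δ = 2πζ/√(1 − ζ²) = 2π × 0.2197/√(1 − 0.0483) = 1.415.
x_n/x₀ = e^(−nδ) ≤ 0.05; take ln: n ≥ ln(1/0.05)/δ = 2.996/1.415 = 2.117.
So 3 complete cycles are required.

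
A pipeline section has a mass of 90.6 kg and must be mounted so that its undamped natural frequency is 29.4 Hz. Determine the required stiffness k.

3090000 N/m

ω_n = 2πf_n = 2π × 29.4 = 184.7 rad/s.
k = m·ω_n² = 90.6 × 184.7² = 90.6 × 34120 = 3092000 N/m.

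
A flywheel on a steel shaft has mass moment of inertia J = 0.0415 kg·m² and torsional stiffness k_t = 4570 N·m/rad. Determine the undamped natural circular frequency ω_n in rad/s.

332 rad/s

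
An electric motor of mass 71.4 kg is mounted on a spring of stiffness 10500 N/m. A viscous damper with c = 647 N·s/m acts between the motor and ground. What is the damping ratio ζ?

ω_n = √(k/m) = √(10500/71.4) = 12.13 rad/s.
Critical damping c_c = 2√(k·m) = 2√(10500 × 71.4) = 1732 N·s/m, so ζ = c/c_c = 647/1732 = 0.3736.

0.374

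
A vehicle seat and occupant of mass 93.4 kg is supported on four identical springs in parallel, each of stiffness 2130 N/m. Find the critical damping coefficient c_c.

Parallel springs add: k_eq = 4 × 2130 = 8520 N/m.
c_c = 2√(k_eq·m) = 2√(8520 × 93.4) = 2 × 892.1 = 1784 N·s/m.

1780 N·s/m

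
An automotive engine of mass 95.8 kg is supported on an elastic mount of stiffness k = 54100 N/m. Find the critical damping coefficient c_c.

4550 N·s/m

c_c = 2√(k·m) = 2√(54100 × 95.8) = 2 × 2277 = 4553 N·s/m.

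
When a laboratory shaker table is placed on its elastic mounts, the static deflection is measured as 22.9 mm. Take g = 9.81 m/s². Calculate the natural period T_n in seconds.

ω_n = √(g/δ_st) = √(9.81/0.0229) = √428.4 = 20.70 rad/s.
T_n = 2π/ω_n = 6.283/20.70 = 0.3036 s.

0.304 s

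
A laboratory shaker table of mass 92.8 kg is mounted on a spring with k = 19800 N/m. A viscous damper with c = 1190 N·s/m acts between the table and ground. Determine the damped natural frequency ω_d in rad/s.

13.1 rad/s

ω_n = √(k/m) = √(19800/92.8) = 14.61 rad/s.
Critical damping c_c = 2√(k·m) = 2√(19800 × 92.8) = 2711 N·s/m, so ζ = c/c_c = 1190/2711 = 0.4389.
ω_d = ω_n√(1 − ζ²) = 14.61 × √(1 − 0.193) = 13.12 rad/s.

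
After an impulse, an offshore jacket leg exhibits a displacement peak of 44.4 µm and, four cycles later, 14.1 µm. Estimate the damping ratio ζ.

0.0456

Logarithmic decrement δ = (1/n)·ln(x₀/x_n) = (1/4)·ln(44.4/14.1) = (1/4)·ln(3.149) = 0.2868.
ζ = δ/√(4π² + δ²) = 0.2868/√(39.48 + 0.0822) = 0.2868/6.290 = 0.04559.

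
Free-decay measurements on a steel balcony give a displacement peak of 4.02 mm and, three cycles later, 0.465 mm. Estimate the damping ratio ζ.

0.114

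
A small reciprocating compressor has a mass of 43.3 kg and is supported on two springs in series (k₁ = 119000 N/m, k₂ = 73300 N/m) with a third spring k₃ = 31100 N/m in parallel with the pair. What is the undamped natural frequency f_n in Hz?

6.69 Hz

Series pair: k_s = k₁k₂/(k₁+k₂) = (119000)(73300)/(119000 + 73300) = 45360 N/m. In parallel with k₃: k_eq = 45360 + 31100 = 76460 N/m.
ω_n = √(k_eq/m) = √(76460/43.3) = √1766 = 42.02 rad/s.
f_n = ω_n/(2π) = 42.02/6.283 = 6.688 Hz.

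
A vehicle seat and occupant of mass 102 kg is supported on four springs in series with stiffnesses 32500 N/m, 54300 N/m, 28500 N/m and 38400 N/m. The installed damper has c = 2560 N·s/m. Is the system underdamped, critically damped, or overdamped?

overdamped

Series springs: 1/k_eq = 1/32500 + 1/54300 + 1/28500 + 1/38400 = 0.0001103, so k_eq = 9065 N/m.
c_c = 2√(k_eq·m) = 1923 N·s/m; ζ = c/c_c = 2560/1923 = 1.33.
Since ζ > 1 the system is overdamped.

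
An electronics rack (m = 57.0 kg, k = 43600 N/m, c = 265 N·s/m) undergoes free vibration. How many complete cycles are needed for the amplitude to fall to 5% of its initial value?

ζ = c/(2√(km)) = 265/(2√(43600 × 57.0)) = 265/3153 = 0.08405.
Logarithmic decrement δ = 2πζ/√(1 − ζ²) = 2π × 0.08405/√(1 − 0.00706) = 0.5300.
x_n/x₀ = e^(−nδ) ≤ 0.05; take ln: n ≥ ln(1/0.05)/δ = 2.996/0.5300 = 5.653.
So 6 complete cycles are required.

6 cycles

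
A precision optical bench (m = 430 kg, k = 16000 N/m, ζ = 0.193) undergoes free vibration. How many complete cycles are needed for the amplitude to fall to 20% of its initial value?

2 cycles

Logarithmic decrement δ = 2πζ/√(1 − ζ²) = 2π × 0.1930/√(1 − 0.0372) = 1.236.
x_n/x₀ = e^(−nδ) ≤ 0.2; take ln: n ≥ ln(1/0.2)/δ = 1.609/1.236 = 1.302.
So 2 complete cycles are required.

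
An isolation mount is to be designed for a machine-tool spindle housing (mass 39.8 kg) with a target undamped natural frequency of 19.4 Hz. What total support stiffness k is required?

591000 N/m

ω_n = 2πf_n = 2π × 19.4 = 121.9 rad/s.
k = m·ω_n² = 39.8 × 121.9² = 39.8 × 14860 = 591400 N/m.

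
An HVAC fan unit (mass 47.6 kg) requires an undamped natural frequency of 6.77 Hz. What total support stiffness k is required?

86100 N/m

ω_n = 2πf_n = 2π × 6.77 = 42.54 rad/s.
k = m·ω_n² = 47.6 × 42.54² = 47.6 × 1809 = 86130 N/m.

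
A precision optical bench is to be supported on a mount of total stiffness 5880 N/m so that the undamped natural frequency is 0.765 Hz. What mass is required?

ω_n = 2πf_n = 2π × 0.765 = 4.807 rad/s.
m = k/ω_n² = 5880/4.807² = 5880/23.10 = 254.5 kg.

255 kg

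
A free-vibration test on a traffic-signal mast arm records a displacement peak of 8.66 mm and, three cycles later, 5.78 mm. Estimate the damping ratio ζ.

Logarithmic decrement δ = (1/n)·ln(x₀/x_n) = (1/3)·ln(8.66/5.78) = (1/3)·ln(1.498) = 0.1348.
ζ = δ/√(4π² + δ²) = 0.1348/√(39.48 + 0.0182) = 0.1348/6.285 = 0.02144.

0.0214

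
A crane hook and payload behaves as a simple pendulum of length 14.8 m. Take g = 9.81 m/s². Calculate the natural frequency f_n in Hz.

For a simple pendulum ω_n = √(g/L) = √(9.81/14.8) = √0.6628 = 0.8141 rad/s.
f_n = ω_n/(2π) = 0.8141/6.283 = 0.1296 Hz.

0.130 Hz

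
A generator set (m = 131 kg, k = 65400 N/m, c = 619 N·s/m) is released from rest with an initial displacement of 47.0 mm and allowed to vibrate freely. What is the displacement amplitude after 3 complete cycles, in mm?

ζ = c/(2√(km)) = 619/(2√(65400 × 131)) = 619/5854 = 0.1057.
Logarithmic decrement δ = 2πζ/√(1 − ζ²) = 2π × 0.1057/√(1 − 0.0112) = 0.6681.
After n cycles, x_n/x₀ = e^(−nδ), so x_3 = 47.0 × e^(−3 × 0.6681) = 47.0 × 0.1347 = 6.333 mm.

6.33 mm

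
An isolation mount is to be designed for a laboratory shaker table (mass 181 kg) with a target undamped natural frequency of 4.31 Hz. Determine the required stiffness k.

ω_n = 2πf_n = 2π × 4.31 = 27.08 rad/s.
k = m·ω_n² = 181 × 27.08² = 181 × 733.4 = 132700 N/m.

133000 N/m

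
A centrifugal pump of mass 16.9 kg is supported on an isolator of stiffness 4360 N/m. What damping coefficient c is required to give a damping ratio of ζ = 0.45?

c_c = 2√(k·m) = 2√(4360 × 16.9) = 542.9 N·s/m.
c = ζ·c_c = 0.45 × 542.9 = 244.3 N·s/m.

244 N·s/m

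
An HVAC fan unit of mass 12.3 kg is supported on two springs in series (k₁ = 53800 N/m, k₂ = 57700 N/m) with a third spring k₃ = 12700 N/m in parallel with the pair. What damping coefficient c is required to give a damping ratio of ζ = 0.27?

Series pair: k_s = k₁k₂/(k₁+k₂) = (53800)(57700)/(53800 + 57700) = 27840 N/m. In parallel with k₃: k_eq = 27840 + 12700 = 40540 N/m.
c_c = 2√(k_eq·m) = 2√(40540 × 12.3) = 1412 N·s/m.
c = ζ·c_c = 0.27 × 1412 = 381.3 N·s/m.

381 N·s/m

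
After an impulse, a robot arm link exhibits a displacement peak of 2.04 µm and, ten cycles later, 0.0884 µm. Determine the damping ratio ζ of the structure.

0.0499

Logarithmic decrement δ = (1/n)·ln(x₀/x_n) = (1/10)·ln(2.04/0.0884) = (1/10)·ln(23.08) = 0.3139.
ζ = δ/√(4π² + δ²) = 0.3139/√(39.48 + 0.0985) = 0.3139/6.291 = 0.04989.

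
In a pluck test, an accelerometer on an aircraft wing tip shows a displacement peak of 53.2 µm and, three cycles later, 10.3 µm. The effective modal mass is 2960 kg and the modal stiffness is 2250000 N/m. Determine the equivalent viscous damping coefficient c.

14200 N·s/m

Logarithmic decrement δ = (1/n)·ln(x₀/x_n) = (1/3)·ln(53.2/10.3) = (1/3)·ln(5.165) = 0.5473.
ζ = δ/√(4π² + δ²) = 0.5473/√(39.48 + 0.300) = 0.5473/6.307 = 0.08678.
c = ζ · 2√(km) = 0.08678 × 2√(2250000 × 2960) = 0.08678 × 163200 = 14160 N·s/m.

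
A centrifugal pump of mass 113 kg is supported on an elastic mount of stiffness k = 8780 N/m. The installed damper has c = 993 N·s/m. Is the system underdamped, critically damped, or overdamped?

underdamped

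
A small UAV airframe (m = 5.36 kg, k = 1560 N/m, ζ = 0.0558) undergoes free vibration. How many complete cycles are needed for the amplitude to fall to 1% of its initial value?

14 cycles

Logarithmic decrement δ = 2πζ/√(1 − ζ²) = 2π × 0.05580/√(1 − 0.00311) = 0.3511.
x_n/x₀ = e^(−nδ) ≤ 0.01; take ln: n ≥ ln(1/0.01)/δ = 4.605/0.3511 = 13.11.
So 14 complete cycles are required.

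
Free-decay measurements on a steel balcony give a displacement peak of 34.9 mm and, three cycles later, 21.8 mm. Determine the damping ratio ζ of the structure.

0.0250

Logarithmic decrement δ = (1/n)·ln(x₀/x_n) = (1/3)·ln(34.9/21.8) = (1/3)·ln(1.601) = 0.1569.
ζ = δ/√(4π² + δ²) = 0.1569/√(39.48 + 0.0246) = 0.1569/6.285 = 0.02496.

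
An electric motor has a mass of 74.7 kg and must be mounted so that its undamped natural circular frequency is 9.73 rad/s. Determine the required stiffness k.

k = m·ω_n² = 74.7 × 9.730² = 74.7 × 94.67 = 7072 N/m.

7070 N/m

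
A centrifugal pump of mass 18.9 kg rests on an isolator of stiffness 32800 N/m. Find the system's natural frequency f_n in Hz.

6.63 Hz

ω_n = √(k/m) = √(32800/18.9) = √1735 = 41.66 rad/s.
f_n = ω_n/(2π) = 41.66/6.283 = 6.630 Hz.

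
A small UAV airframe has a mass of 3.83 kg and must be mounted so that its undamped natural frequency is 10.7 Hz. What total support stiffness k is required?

ω_n = 2πf_n = 2π × 10.7 = 67.23 rad/s.
k = m·ω_n² = 3.83 × 67.23² = 3.83 × 4520 = 17310 N/m.

17300 N/m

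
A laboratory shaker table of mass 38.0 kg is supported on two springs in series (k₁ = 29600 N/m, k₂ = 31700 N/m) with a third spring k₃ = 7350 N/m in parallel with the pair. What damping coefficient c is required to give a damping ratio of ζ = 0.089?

Series pair: k_s = k₁k₂/(k₁+k₂) = (29600)(31700)/(29600 + 31700) = 15310 N/m. In parallel with k₃: k_eq = 15310 + 7350 = 22660 N/m.
c_c = 2√(k_eq·m) = 2√(22660 × 38.0) = 1856 N·s/m.
c = ζ·c_c = 0.089 × 1856 = 165.2 N·s/m.

165 N·s/m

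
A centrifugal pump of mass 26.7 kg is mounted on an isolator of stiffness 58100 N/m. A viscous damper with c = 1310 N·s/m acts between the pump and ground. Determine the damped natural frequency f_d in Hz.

ω_n = √(k/m) = √(58100/26.7) = 46.65 rad/s.
Critical damping c_c = 2√(k·m) = 2√(58100 × 26.7) = 2491 N·s/m, so ζ = c/c_c = 1310/2491 = 0.5259.
ω_d = ω_n√(1 − ζ²) = 46.65 × √(1 − 0.277) = 39.68 rad/s.
f_d = ω_d/(2π) = 6.315 Hz.

6.31 Hz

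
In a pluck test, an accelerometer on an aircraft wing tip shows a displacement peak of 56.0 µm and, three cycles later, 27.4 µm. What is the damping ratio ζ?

Logarithmic decrement δ = (1/n)·ln(x₀/x_n) = (1/3)·ln(56.0/27.4) = (1/3)·ln(2.044) = 0.2383.
ζ = δ/√(4π² + δ²) = 0.2383/√(39.48 + 0.0568) = 0.2383/6.288 = 0.03789.

0.0379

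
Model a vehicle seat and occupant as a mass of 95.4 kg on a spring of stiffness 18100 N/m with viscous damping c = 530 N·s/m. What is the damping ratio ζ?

0.202

ω_n = √(k/m) = √(18100/95.4) = 13.77 rad/s.
Critical damping c_c = 2√(k·m) = 2√(18100 × 95.4) = 2628 N·s/m, so ζ = c/c_c = 530/2628 = 0.2017.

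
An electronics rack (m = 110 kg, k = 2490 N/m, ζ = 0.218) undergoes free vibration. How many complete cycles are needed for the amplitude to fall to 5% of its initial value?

Logarithmic decrement δ = 2πζ/√(1 − ζ²) = 2π × 0.2180/√(1 − 0.0475) = 1.403.
x_n/x₀ = e^(−nδ) ≤ 0.05; take ln: n ≥ ln(1/0.05)/δ = 2.996/1.403 = 2.134.
So 3 complete cycles are required.

3 cycles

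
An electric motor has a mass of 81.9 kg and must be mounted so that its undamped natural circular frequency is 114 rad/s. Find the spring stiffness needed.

k = m·ω_n² = 81.9 × 114.0² = 81.9 × 13000 = 1064000 N/m.

1060000 N/m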